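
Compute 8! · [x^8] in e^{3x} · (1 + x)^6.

5668137

The EGF product rule gives c_8 = Σ_{k_1+k_2=8} C(8; k_1,k_2) · ∏ g_i(k_i), where e^{3x} gives (3)^k; (1+x)^6 gives the falling factorial (6)_k.
g_1(k) for k = 0…8: 1, 3, 9, 27, 81, 243, 729, 2187, 6561.
g_2(k) for k = 0…8: 1, 6, 30, 120, 360, 720, 720, 0, 0.
c_8 = Σ_k C(8,k)·g_1(k)·g_2(8−k) = 28·9·720 + 56·27·720 + 70·81·360 + 56·243·120 + 28·729·30 + 8·2187·6 + 1·6561·1 = 181440 + 1088640 + 2041200 + 1632960 + 612360 + 104976 + 6561 = 5668137.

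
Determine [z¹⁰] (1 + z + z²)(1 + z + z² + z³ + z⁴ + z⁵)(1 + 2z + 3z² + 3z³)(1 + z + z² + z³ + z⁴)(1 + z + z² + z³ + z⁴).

520

(1 + z + z²) has coefficients 1,1,1 for degrees 0…2.
(1 + z + z² + z³ + z⁴ + z⁵) has coefficients 1,1,1,1,1,1,0,0,0,0,0 for degrees 0…10.
Multiplying by (1 + 2z + 3z² + 3z³) gives running coefficients 1,3,6,9,9,9,8,6,3,0,0 for degrees 0…10.
Multiplying by (1 + z + z² + z³ + z⁴) gives running coefficients 1,4,10,19,28,36,41,41,35,26,17 for degrees 0…10.
Finally multiplying by (1 + z + z² + z³ + z⁴), the product of all factors after the first has coefficients 1,5,15,34,62,97,134,165,181,179,160 for degrees 0…10.
[z¹⁰] = 1·160 + 1·179 + 1·181 = 520.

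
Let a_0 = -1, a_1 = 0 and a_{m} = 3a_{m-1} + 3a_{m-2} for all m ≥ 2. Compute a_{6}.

The ordinary generating function has denominator 1 - 3y - 3y^2.
Iterating the recurrence: a_0,…,a_{6} = -1, 0, -3, -9, -36, -135, -513.

-513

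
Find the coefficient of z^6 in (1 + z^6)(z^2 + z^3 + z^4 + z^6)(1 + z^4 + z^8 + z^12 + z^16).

(1 + z^6) has coefficients 1,0,0,0,0,0,1 for degrees 0…6.
(z^2 + z^3 + z^4 + z^6) has coefficients 0,0,1,1,1,0,1 for degrees 0…6.
Finally multiplying by (1 + z^4 + z^8 + z^12 + z^16), the product of all factors after the first has coefficients 0,0,1,1,1,0,2 for degrees 0…6.
[z^6] = 1·2 + 1·0 = 2.

2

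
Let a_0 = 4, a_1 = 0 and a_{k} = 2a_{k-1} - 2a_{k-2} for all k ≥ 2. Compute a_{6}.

The ordinary generating function has denominator 1 - 2t + 2t^2.
Iterating the recurrence: a_0,…,a_{6} = 4, 0, -8, -16, -16, 0, 32.

32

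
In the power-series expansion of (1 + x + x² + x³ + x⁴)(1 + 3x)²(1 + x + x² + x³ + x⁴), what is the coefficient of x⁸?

40

(1 + x + x² + x³ + x⁴) has coefficients 1,1,1,1,1 for degrees 0…4.
(1 + 3x)² has coefficients 1,6,9,0,0,0,0,0,0 for degrees 0…8.
Finally multiplying by (1 + x + x² + x³ + x⁴), the product of all factors after the first has coefficients 1,7,16,16,16,15,9,0,0 for degrees 0…8.
[x⁸] = 1·0 + 1·0 + 1·9 + 1·15 + 1·16 = 40.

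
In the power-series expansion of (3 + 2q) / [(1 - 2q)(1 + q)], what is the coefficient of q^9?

Partial fractions give a closed form: a_n = (8/3)·2^n + (1/3)·(-1)^n.
At n = 9: a_9 = 1365.

1365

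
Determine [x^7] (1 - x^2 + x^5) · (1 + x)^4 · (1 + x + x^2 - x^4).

(1 - x^2 + x^5) has coefficients 1,0,-1,0,0,1 for degrees 0…5.
(1 + x)^4 has coefficients 1,4,6,4,1,0,0,0 for degrees 0…7.
Finally multiplying by (1 + x + x^2 - x^4), the product of all factors after the first has coefficients 1,5,11,14,10,1,-5,-4 for degrees 0…7.
[x^7] = 1·(-4) − 1·1 + 1·11 = 6.

6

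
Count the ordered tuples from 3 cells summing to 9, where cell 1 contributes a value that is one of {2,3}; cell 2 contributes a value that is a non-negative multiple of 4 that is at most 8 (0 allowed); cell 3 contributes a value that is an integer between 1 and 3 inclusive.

The generating function for the choices is (x^2 + x^3)·(1 + x^4 + x^8)·(x + x^2 + x^3); the count is [x^9].
(x^2 + x^3) has coefficients 0,0,1,1 for degrees 0…3.
(1 + x^4 + x^8) has coefficients 1,0,0,0,1,0,0,0,1,0 for degrees 0…9.
Finally multiplying by (x + x^2 + x^3), the product of all factors after the first has coefficients 0,1,1,1,0,1,1,1,0,1 for degrees 0…9.
[x^9] = 1·1 + 1·1 = 2.

2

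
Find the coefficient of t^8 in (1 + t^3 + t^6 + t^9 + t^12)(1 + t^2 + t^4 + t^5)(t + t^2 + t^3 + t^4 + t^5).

(1 + t^3 + t^6 + t^9 + t^12) has coefficients 1,0,0,1,0,0,1,0,0 for degrees 0…8.
(1 + t^2 + t^4 + t^5) has coefficients 1,0,1,0,1,1,0,0,0 for degrees 0…8.
Finally multiplying by (t + t^2 + t^3 + t^4 + t^5), the product of all factors after the first has coefficients 0,1,1,2,2,3,3,3,2 for degrees 0…8.
[t^8] = 1·2 + 1·3 + 1·1 = 6.

6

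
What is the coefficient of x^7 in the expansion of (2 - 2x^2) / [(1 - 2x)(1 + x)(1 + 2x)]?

-128

Partial fractions give a closed form: a_n = (1/2)·2^n + (3/2)·(-2)^n.
At n = 7: a_7 = -128.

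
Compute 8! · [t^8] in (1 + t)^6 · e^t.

The EGF product rule gives c_8 = Σ_{k_1+k_2=8} C(8; k_1,k_2) · ∏ g_i(k_i), where (1+t)^6 gives the falling factorial (6)_k; e^t gives (1)^k.
g_1(k) for k = 0…8: 1, 6, 30, 120, 360, 720, 720, 0, 0.
g_2(k) for k = 0…8: 1, 1, 1, 1, 1, 1, 1, 1, 1.
c_8 = Σ_k C(8,k)·g_1(k)·g_2(8−k) = 1·1·1 + 8·6·1 + 28·30·1 + 56·120·1 + 70·360·1 + 56·720·1 + 28·720·1 = 1 + 48 + 840 + 6720 + 25200 + 40320 + 20160 = 93289.

93289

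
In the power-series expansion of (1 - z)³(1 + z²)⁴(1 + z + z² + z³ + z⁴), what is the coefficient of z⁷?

(1 - z)³ has coefficients 1,-3,3,-1 for degrees 0…3.
(1 + z²)⁴ has coefficients 1,0,4,0,6,0,4,0 for degrees 0…7.
Finally multiplying by (1 + z + z² + z³ + z⁴), the product of all factors after the first has coefficients 1,1,5,5,11,10,14,10 for degrees 0…7.
[z⁷] = 1·10 − 3·14 + 3·10 − 1·11 = -13.

-13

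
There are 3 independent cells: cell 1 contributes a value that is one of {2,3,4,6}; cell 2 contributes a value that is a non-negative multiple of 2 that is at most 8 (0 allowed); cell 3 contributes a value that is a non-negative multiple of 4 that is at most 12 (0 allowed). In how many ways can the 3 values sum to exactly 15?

3

The generating function for the choices is (x² + x³ + x⁴ + x⁶)·(1 + x² + x⁴ + x⁶ + x⁸)·(1 + x⁴ + x⁸ + x¹²); the count is [x¹⁵].
(x² + x³ + x⁴ + x⁶) has coefficients 0,0,1,1,1,0,1 for degrees 0…6.
(1 + x² + x⁴ + x⁶ + x⁸) has coefficients 1,0,1,0,1,0,1,0,1,0,0,0,0,0,0,0 for degrees 0…15.
Finally multiplying by (1 + x⁴ + x⁸ + x¹²), the product of all factors after the first has coefficients 1,0,1,0,2,0,2,0,3,0,2,0,3,0,2,0 for degrees 0…15.
[x¹⁵] = 1·0 + 1·3 + 1·0 + 1·0 = 3.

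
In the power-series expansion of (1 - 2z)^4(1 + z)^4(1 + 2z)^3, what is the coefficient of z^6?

-76

(1 - 2z)^4 has coefficients 1,-8,24,-32,16 for degrees 0…4.
(1 + z)^4 has coefficients 1,4,6,4,1,0,0 for degrees 0…6.
Finally multiplying by (1 + 2z)^3, the product of all factors after the first has coefficients 1,10,42,96,129,102,44 for degrees 0…6.
[z^6] = 1·44 − 8·102 + 24·129 − 32·96 + 16·42 = -76.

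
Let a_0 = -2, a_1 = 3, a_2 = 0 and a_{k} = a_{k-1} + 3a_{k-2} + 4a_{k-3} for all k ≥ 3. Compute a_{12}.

21187

The ordinary generating function has denominator 1 - t - 3t^2 - 4t^3.
Iterating the recurrence: a_0,…,a_{12} = -2, 3, 0, 1, 13, 16, 59, 159, 400, 1113, 2949, 7888, 21187.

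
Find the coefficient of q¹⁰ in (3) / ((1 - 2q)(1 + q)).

The denominator gives the recurrence a_n = a_(n−1) + 2a_(n−2) for n ≥ 3; the numerator fixes a_0 = 3, a_1 = 3, a_2 = 9.
Iterating: 3, 3, 9, 15, 33, 63, 129, 255, 513, 1023, 2049, so a_10 = 2049.

2049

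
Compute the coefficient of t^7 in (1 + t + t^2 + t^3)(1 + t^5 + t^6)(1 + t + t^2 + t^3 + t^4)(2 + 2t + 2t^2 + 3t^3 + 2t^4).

(1 + t + t^2 + t^3) has coefficients 1,1,1,1 for degrees 0…3.
(1 + t^5 + t^6) has coefficients 1,0,0,0,0,1,1,0 for degrees 0…7.
Multiplying by (1 + t + t^2 + t^3 + t^4) gives running coefficients 1,1,1,1,1,1,2,2 for degrees 0…7.
Finally multiplying by (2 + 2t + 2t^2 + 3t^3 + 2t^4), the product of all factors after the first has coefficients 2,4,6,9,11,11,13,15 for degrees 0…7.
[t^7] = 1·15 + 1·13 + 1·11 + 1·11 = 50.

50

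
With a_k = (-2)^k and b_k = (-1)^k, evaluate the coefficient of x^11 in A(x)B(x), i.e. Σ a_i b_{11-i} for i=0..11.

-4095

Write out a_i and b_{11-i} for i = 0,…,11 and sum the products.
Σ = 1·(-1) − 2·1 + 4·(-1) − 8·1 + 16·(-1) − 32·1 + 64·(-1) − 128·1 + 256·(-1) − 512·1 + 1024·(-1) − 2048·1 = -4095.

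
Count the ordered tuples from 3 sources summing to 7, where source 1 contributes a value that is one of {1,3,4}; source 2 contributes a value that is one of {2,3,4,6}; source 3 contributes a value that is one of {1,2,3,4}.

6

The generating function for the choices is (q + q³ + q⁴)·(q² + q³ + q⁴ + q⁶)·(q + q² + q³ + q⁴); the count is [q⁷].
(q + q³ + q⁴) has coefficients 0,1,0,1,1 for degrees 0…4.
(q² + q³ + q⁴ + q⁶) has coefficients 0,0,1,1,1,0,1,0 for degrees 0…7.
Finally multiplying by (q + q² + q³ + q⁴), the product of all factors after the first has coefficients 0,0,0,1,2,3,3,3 for degrees 0…7.
[q⁷] = 1·3 + 1·2 + 1·1 = 6.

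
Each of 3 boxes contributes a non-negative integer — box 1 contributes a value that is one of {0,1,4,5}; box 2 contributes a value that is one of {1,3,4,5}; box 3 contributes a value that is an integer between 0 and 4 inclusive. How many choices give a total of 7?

The generating function for the choices is (1 + q + q⁴ + q⁵)·(q + q³ + q⁴ + q⁵)·(1 + q + q² + q³ + q⁴); the count is [q⁷].
(1 + q + q⁴ + q⁵) has coefficients 1,1,0,0,1,1 for degrees 0…5.
(q + q³ + q⁴ + q⁵) has coefficients 0,1,0,1,1,1,0,0 for degrees 0…7.
Finally multiplying by (1 + q + q² + q³ + q⁴), the product of all factors after the first has coefficients 0,1,1,2,3,4,3,3 for degrees 0…7.
[q⁷] = 1·3 + 1·3 + 1·2 + 1·1 = 9.

9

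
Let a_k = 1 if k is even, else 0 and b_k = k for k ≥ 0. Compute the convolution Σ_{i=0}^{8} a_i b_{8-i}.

This is [x^8] in the product of the two ordinary generating functions.
Σ = 1·8 + 0·7 + 1·6 + 0·5 + 1·4 + 0·3 + 1·2 + 0·1 + 1·0 = 20.

20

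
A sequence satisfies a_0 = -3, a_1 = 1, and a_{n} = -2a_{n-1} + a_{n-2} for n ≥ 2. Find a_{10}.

The ordinary generating function has denominator 1 + 2t - t^2.
Iterating the recurrence: a_0,…,a_{10} = -3, 1, -5, 11, -27, 65, -157, 379, -915, 2209, -5333.

-5333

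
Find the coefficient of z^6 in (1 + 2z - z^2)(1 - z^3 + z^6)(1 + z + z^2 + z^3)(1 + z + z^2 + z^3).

-5

(1 + 2z - z^2) has coefficients 1,2,-1 for degrees 0…2.
(1 - z^3 + z^6) has coefficients 1,0,0,-1,0,0,1 for degrees 0…6.
Multiplying by (1 + z + z^2 + z^3) gives running coefficients 1,1,1,0,-1,-1,0 for degrees 0…6.
Finally multiplying by (1 + z + z^2 + z^3), the product of all factors after the first has coefficients 1,2,3,3,1,-1,-2 for degrees 0…6.
[z^6] = 1·(-2) + 2·(-1) − 1·1 = -5.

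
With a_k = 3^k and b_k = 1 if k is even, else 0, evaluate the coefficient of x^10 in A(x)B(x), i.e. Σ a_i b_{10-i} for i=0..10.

This is [x^10] in the product of the two ordinary generating functions.
Σ = 1·1 + 3·0 + 9·1 + 27·0 + 81·1 + 243·0 + 729·1 + 2187·0 + 6561·1 + 19683·0 + 59049·1 = 66430.

66430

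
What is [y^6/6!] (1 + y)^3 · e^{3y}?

The EGF product rule gives c_6 = Σ_{k_1+k_2=6} C(6; k_1,k_2) · ∏ g_i(k_i), where (1+y)^3 gives the falling factorial (3)_k; e^{3y} gives (3)^k.
g_1(k) for k = 0…6: 1, 3, 6, 6, 0, 0, 0.
g_2(k) for k = 0…6: 1, 3, 9, 27, 81, 243, 729.
c_6 = Σ_k C(6,k)·g_1(k)·g_2(6−k) = 1·1·729 + 6·3·243 + 15·6·81 + 20·6·27 = 729 + 4374 + 7290 + 3240 = 15633.

15633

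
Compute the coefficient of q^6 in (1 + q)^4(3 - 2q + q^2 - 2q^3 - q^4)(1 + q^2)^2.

-18

(1 + q)^4 has coefficients 1,4,6,4,1 for degrees 0…4.
(3 - 2q + q^2 - 2q^3 - q^4) has coefficients 3,-2,1,-2,-1,0,0 for degrees 0…6.
Finally multiplying by (1 + q^2)^2, the product of all factors after the first has coefficients 3,-2,7,-6,4,-6,-1 for degrees 0…6.
[q^6] = 1·(-1) + 4·(-6) + 6·4 + 4·(-6) + 1·7 = -18.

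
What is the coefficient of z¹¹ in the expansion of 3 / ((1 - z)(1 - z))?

36

The denominator gives the recurrence a_n = 2a_(n−1) − a_(n−2) for n ≥ 2; the numerator fixes a_0 = 3, a_1 = 6.
Iterating: 3, 6, 9, 12, 15, 18, 21, 24, 27, 30, 33, 36, so a_11 = 36.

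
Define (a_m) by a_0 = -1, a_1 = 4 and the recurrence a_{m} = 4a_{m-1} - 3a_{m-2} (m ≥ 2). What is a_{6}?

1819

The ordinary generating function has denominator 1 - 4x + 3x^2.
Iterating the recurrence: a_0,…,a_{6} = -1, 4, 19, 64, 199, 604, 1819.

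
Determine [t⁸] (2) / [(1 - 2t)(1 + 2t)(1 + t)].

682

The denominator gives the recurrence a_n = −a_(n−1) + 4a_(n−2) + 4a_(n−3) for n ≥ 3; the numerator fixes a_0 = 2, a_1 = -2, a_2 = 10.
Iterating: 2, -2, 10, -10, 42, -42, 170, -170, 682, so a_8 = 682.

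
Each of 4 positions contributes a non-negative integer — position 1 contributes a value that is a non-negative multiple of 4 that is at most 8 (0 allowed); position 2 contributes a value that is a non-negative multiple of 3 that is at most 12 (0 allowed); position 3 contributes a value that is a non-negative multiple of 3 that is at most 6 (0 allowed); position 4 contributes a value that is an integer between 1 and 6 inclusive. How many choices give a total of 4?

The generating function for the choices is (1 + t⁴ + t⁸)·(1 + t³ + t⁶ + t⁹ + t¹²)·(1 + t³ + t⁶)·(t + t² + t³ + t⁴ + t⁵ + t⁶); the count is [t⁴].
(1 + t⁴ + t⁸) has coefficients 1,0,0,0,1 for degrees 0…4.
(1 + t³ + t⁶ + t⁹ + t¹²) has coefficients 1,0,0,1,0 for degrees 0…4.
Multiplying by (1 + t³ + t⁶) gives running coefficients 1,0,0,2,0 for degrees 0…4.
Finally multiplying by (t + t² + t³ + t⁴ + t⁵ + t⁶), the product of all factors after the first has coefficients 0,1,1,1,3 for degrees 0…4.
[t⁴] = 1·3 + 1·0 = 3.

3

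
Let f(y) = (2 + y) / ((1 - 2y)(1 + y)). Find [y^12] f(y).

6827

The denominator gives the recurrence a_n = a_(n−1) + 2a_(n−2) for n ≥ 2; the numerator fixes a_0 = 2, a_1 = 3.
Iterating: 2, 3, 7, 13, 27, 53, 107, 213, 427, 853, 1707, 3413, 6827, so a_12 = 6827.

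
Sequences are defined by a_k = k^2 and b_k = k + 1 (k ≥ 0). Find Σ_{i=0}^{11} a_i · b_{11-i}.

The convolution is the x^11 coefficient of A(x)B(x).
Σ = 0·12 + 1·11 + 4·10 + 9·9 + 16·8 + 25·7 + 36·6 + 49·5 + 64·4 + 81·3 + 100·2 + 121·1 = 1716.

1716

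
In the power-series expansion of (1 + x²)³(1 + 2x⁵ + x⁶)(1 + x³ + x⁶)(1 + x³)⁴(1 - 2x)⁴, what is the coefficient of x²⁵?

(1 + x²)³ has coefficients 1,0,3,0,3,0,1 for degrees 0…6.
(1 + 2x⁵ + x⁶) has coefficients 1,0,0,0,0,2,1,0,0,0,0,0,0,0,0,0,0,0,0,0,0,0,0,0,0,0 for degrees 0…25.
Multiplying by (1 + x³ + x⁶) gives running coefficients 1,0,0,1,0,2,2,0,2,1,0,2,1,0,0,0,0,0,0,0,0,0,0,0,0,0 for degrees 0…25.
Multiplying by (1 + x³)⁴ gives running coefficients 1,0,0,5,0,2,12,0,10,19,0,22,22,0,28,19,0,22,12,0,10,5,0,2,1,0 for degrees 0…25.
Finally multiplying by (1 - 2x)⁴, the product of all factors after the first has coefficients 1,-8,24,-27,-24,122,-164,32,234,-413,280,158,-602,656,-148,-557,872,-418,-324,736,-406,-107,392,-198,-15,120 for degrees 0…25.
[x²⁵] = 1·120 + 3·(-198) + 3·(-107) + 1·736 = -59.

-59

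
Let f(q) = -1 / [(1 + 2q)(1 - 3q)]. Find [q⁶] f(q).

Partial fractions give a closed form: a_n = (-2/5)·(-2)^n + (-3/5)·3^n.
At n = 6: a_6 = -463.

-463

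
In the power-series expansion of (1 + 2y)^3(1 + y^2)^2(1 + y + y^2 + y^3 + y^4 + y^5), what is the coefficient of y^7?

101

(1 + 2y)^3 has coefficients 1,6,12,8 for degrees 0…3.
(1 + y^2)^2 has coefficients 1,0,2,0,1,0,0,0 for degrees 0…7.
Finally multiplying by (1 + y + y^2 + y^3 + y^4 + y^5), the product of all factors after the first has coefficients 1,1,3,3,4,4,3,3 for degrees 0…7.
[y^7] = 1·3 + 6·3 + 12·4 + 8·4 = 101.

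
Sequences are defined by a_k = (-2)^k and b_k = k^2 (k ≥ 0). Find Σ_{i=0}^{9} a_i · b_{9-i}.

69

The convolution is the x^9 coefficient of A(x)B(x).
Σ = 1·81 − 2·64 + 4·49 − 8·36 + 16·25 − 32·16 + 64·9 − 128·4 + 256·1 − 512·0 = 69.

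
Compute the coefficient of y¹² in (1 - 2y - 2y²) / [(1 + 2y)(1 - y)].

The denominator gives the recurrence a_n = −a_(n−1) + 2a_(n−2) for n ≥ 3; the numerator fixes a_0 = 1, a_1 = -3, a_2 = 3.
Iterating: 1, -3, 3, -9, 15, -33, 63, -129, 255, -513, 1023, -2049, 4095, so a_12 = 4095.

4095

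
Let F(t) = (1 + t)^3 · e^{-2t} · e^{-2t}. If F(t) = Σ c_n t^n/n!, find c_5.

The EGF product rule gives c_5 = Σ_{k_1+k_2+k_3=5} C(5; k_1,k_2,k_3) · ∏ g_i(k_i), where (1+t)^3 gives the falling factorial (3)_k; e^{-2t} gives (-2)^k; e^{-2t} gives (-2)^k.
g_1(k) for k = 0…5: 1, 3, 6, 6, 0, 0.
g_2(k) for k = 0…5: 1, -2, 4, -8, 16, -32.
g_3(k) for k = 0…5: 1, -2, 4, -8, 16, -32.
First combine the last two factors: h(k) = Σ_j C(k,j)·g_2(j)·g_3(k−j) for k = 0…5: 1, -4, 16, -64, 256, -1024.
c_5 = Σ_k C(5,k)·g_1(k)·h(5−k) = 1·1·(-1024) + 5·3·256 + 10·6·(-64) + 10·6·16 = −1024 + 3840 − 3840 + 960 = -64.

-64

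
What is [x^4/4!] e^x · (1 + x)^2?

The EGF product rule gives c_4 = Σ_{k_1+k_2=4} C(4; k_1,k_2) · ∏ g_i(k_i), where e^x gives (1)^k; (1+x)^2 gives the falling factorial (2)_k.
g_1(k) for k = 0…4: 1, 1, 1, 1, 1.
g_2(k) for k = 0…4: 1, 2, 2, 0, 0.
c_4 = Σ_k C(4,k)·g_1(k)·g_2(4−k) = 6·1·2 + 4·1·2 + 1·1·1 = 12 + 8 + 1 = 21.

21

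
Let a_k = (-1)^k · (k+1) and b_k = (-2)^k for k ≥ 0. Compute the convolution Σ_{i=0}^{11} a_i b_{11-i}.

-8178

This is [x^11] in the product of the two ordinary generating functions.
Σ = 1·(-2048) − 2·1024 + 3·(-512) − 4·256 + 5·(-128) − 6·64 + 7·(-32) − 8·16 + 9·(-8) − 10·4 + 11·(-2) − 12·1 = -8178.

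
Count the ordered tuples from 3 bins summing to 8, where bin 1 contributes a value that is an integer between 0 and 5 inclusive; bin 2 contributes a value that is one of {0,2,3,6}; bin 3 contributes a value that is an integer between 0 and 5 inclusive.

The generating function for the choices is (1 + q + q² + q³ + q⁴ + q⁵)·(1 + q² + q³ + q⁶)·(1 + q + q² + q³ + q⁴ + q⁵); the count is [q⁸].
(1 + q + q² + q³ + q⁴ + q⁵) has coefficients 1,1,1,1,1,1 for degrees 0…5.
(1 + q² + q³ + q⁶) has coefficients 1,0,1,1,0,0,1,0,0 for degrees 0…8.
Finally multiplying by (1 + q + q² + q³ + q⁴ + q⁵), the product of all factors after the first has coefficients 1,1,2,3,3,3,3,3,2 for degrees 0…8.
[q⁸] = 1·2 + 1·3 + 1·3 + 1·3 + 1·3 + 1·3 = 17.

17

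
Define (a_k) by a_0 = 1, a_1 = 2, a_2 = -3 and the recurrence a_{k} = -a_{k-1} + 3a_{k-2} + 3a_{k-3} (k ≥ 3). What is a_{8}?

-159

The ordinary generating function has denominator 1 + y - 3y^2 - 3y^3.
Iterating the recurrence: a_0,…,a_{8} = 1, 2, -3, 12, -15, 42, -51, 132, -159.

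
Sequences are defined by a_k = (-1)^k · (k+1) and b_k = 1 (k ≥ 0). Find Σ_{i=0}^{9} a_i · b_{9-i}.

-5

Write out a_i and b_{9-i} for i = 0,…,9 and sum the products.
Σ = 1·1 − 2·1 + 3·1 − 4·1 + 5·1 − 6·1 + 7·1 − 8·1 + 9·1 − 10·1 = -5.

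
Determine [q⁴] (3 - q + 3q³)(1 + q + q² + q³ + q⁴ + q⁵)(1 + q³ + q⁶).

(3 - q + 3q³) has coefficients 3,-1,0,3 for degrees 0…3.
(1 + q + q² + q³ + q⁴ + q⁵) has coefficients 1,1,1,1,1 for degrees 0…4.
Finally multiplying by (1 + q³ + q⁶), the product of all factors after the first has coefficients 1,1,1,2,2 for degrees 0…4.
[q⁴] = 3·2 − 1·2 + 3·1 = 7.

7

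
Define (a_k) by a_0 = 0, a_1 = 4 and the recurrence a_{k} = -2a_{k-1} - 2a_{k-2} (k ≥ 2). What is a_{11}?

128

The ordinary generating function has denominator 1 + 2y + 2y^2.
Iterating the recurrence: a_0,…,a_{11} = 0, 4, -8, 8, 0, -16, 32, -32, 0, 64, -128, 128.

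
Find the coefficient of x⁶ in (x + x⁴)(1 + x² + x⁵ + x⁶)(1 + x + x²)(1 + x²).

(x + x⁴) has coefficients 0,1,0,0,1 for degrees 0…4.
(1 + x² + x⁵ + x⁶) has coefficients 1,0,1,0,0,1,1 for degrees 0…6.
Multiplying by (1 + x + x²) gives running coefficients 1,1,2,1,1,1,2 for degrees 0…6.
Finally multiplying by (1 + x²), the product of all factors after the first has coefficients 1,1,3,2,3,2,3 for degrees 0…6.
[x⁶] = 1·2 + 1·3 = 5.

5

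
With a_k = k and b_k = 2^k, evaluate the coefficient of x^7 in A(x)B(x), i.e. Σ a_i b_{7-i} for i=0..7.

The convolution is the t^7 coefficient of A(t)B(t).
Σ = 0·128 + 1·64 + 2·32 + 3·16 + 4·8 + 5·4 + 6·2 + 7·1 = 247.

247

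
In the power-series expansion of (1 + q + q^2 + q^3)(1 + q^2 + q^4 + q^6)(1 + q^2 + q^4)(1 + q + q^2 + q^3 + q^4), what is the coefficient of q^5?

(1 + q + q^2 + q^3) has coefficients 1,1,1,1 for degrees 0…3.
(1 + q^2 + q^4 + q^6) has coefficients 1,0,1,0,1,0 for degrees 0…5.
Multiplying by (1 + q^2 + q^4) gives running coefficients 1,0,2,0,3,0 for degrees 0…5.
Finally multiplying by (1 + q + q^2 + q^3 + q^4), the product of all factors after the first has coefficients 1,1,3,3,6,5 for degrees 0…5.
[q^5] = 1·5 + 1·6 + 1·3 + 1·3 = 17.

17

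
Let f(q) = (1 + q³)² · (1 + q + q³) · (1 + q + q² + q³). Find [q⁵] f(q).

(1 + q³)² has coefficients 1,0,0,2,0,0 for degrees 0…5.
(1 + q + q³) has coefficients 1,1,0,1,0,0 for degrees 0…5.
Finally multiplying by (1 + q + q² + q³), the product of all factors after the first has coefficients 1,2,2,3,2,1 for degrees 0…5.
[q⁵] = 1·1 + 2·2 = 5.

5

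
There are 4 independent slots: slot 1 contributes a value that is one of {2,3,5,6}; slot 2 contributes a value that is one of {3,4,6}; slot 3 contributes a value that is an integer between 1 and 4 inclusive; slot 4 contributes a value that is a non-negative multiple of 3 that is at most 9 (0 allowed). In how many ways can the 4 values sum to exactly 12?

The generating function for the choices is (y^2 + y^3 + y^5 + y^6)·(y^3 + y^4 + y^6)·(y + y^2 + y^3 + y^4)·(1 + y^3 + y^6 + y^9); the count is [y^12].
(y^2 + y^3 + y^5 + y^6) has coefficients 0,0,1,1,0,1,1 for degrees 0…6.
(y^3 + y^4 + y^6) has coefficients 0,0,0,1,1,0,1,0,0,0,0,0,0 for degrees 0…12.
Multiplying by (y + y^2 + y^3 + y^4) gives running coefficients 0,0,0,0,1,2,2,3,2,1,1,0,0 for degrees 0…12.
Finally multiplying by (1 + y^3 + y^6 + y^9), the product of all factors after the first has coefficients 0,0,0,0,1,2,2,4,4,3,5,4,3 for degrees 0…12.
[y^12] = 1·5 + 1·3 + 1·4 + 1·2 = 14.

14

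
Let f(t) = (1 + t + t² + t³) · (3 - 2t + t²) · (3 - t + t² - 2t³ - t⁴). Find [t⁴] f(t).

(1 + t + t² + t³) has coefficients 1,1,1,1 for degrees 0…3.
(3 - 2t + t²) has coefficients 3,-2,1,0,0 for degrees 0…4.
Finally multiplying by (3 - t + t² - 2t³ - t⁴), the product of all factors after the first has coefficients 9,-9,8,-9,2 for degrees 0…4.
[t⁴] = 1·2 + 1·(-9) + 1·8 + 1·(-9) = -8.

-8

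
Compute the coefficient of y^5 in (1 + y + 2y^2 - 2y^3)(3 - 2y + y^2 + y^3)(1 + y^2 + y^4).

-7

(1 + y + 2y^2 - 2y^3) has coefficients 1,1,2,-2 for degrees 0…3.
(3 - 2y + y^2 + y^3) has coefficients 3,-2,1,1,0,0 for degrees 0…5.
Finally multiplying by (1 + y^2 + y^4), the product of all factors after the first has coefficients 3,-2,4,-1,4,-1 for degrees 0…5.
[y^5] = 1·(-1) + 1·4 + 2·(-1) − 2·4 = -7.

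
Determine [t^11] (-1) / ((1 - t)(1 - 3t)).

-265720

The denominator gives the recurrence a_n = 4a_(n−1) − 3a_(n−2) for n ≥ 3; the numerator fixes a_0 = -1, a_1 = -4, a_2 = -13.
Iterating: -1, -4, -13, -40, -121, -364, -1093, -3280, -9841, -29524, -88573, -265720, so a_11 = -265720.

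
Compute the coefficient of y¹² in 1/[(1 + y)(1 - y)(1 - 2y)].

5461

Partial fractions give a closed form: a_n = (1/6)·(-1)^n + (-1/2)·1^n + (4/3)·2^n.
At n = 12: a_12 = 5461.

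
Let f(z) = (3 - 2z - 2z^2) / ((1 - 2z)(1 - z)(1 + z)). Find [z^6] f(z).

129

Partial fractions give a closed form: a_n = (2)·2^n + (1/2)·1^n + (1/2)·(-1)^n.
At n = 6: a_6 = 129.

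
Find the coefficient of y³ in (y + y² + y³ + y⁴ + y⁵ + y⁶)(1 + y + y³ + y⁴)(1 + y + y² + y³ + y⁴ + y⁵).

5

(y + y² + y³ + y⁴ + y⁵ + y⁶) has coefficients 0,1,1,1 for degrees 0…3.
(1 + y + y³ + y⁴) has coefficients 1,1,0,1 for degrees 0…3.
Finally multiplying by (1 + y + y² + y³ + y⁴ + y⁵), the product of all factors after the first has coefficients 1,2,2,3 for degrees 0…3.
[y³] = 1·2 + 1·2 + 1·1 = 5.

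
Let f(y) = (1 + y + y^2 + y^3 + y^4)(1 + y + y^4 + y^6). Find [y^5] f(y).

2

(1 + y + y^2 + y^3 + y^4) has coefficients 1,1,1,1,1 for degrees 0…4.
(1 + y + y^4 + y^6) has coefficients 1,1,0,0,1,0 for degrees 0…5.
[y^5] = 1·0 + 1·1 + 1·0 + 1·0 + 1·1 = 2.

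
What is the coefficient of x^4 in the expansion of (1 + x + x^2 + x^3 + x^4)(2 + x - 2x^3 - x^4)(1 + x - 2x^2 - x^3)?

-8

(1 + x + x^2 + x^3 + x^4) has coefficients 1,1,1,1,1 for degrees 0…4.
(2 + x - 2x^3 - x^4) has coefficients 2,1,0,-2,-1 for degrees 0…4.
Finally multiplying by (1 + x - 2x^2 - x^3), the product of all factors after the first has coefficients 2,3,-3,-6,-4 for degrees 0…4.
[x^4] = 1·(-4) + 1·(-6) + 1·(-3) + 1·3 + 1·2 = -8.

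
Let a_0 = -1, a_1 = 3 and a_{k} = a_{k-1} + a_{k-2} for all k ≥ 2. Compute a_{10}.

The ordinary generating function has denominator 1 - t - t^2.
Iterating the recurrence: a_0,…,a_{10} = -1, 3, 2, 5, 7, 12, 19, 31, 50, 81, 131.

131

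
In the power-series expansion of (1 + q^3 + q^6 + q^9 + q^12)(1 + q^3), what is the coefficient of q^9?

2

(1 + q^3 + q^6 + q^9 + q^12) has coefficients 1,0,0,1,0,0,1,0,0,1 for degrees 0…9.
(1 + q^3) has coefficients 1,0,0,1,0,0,0,0,0,0 for degrees 0…9.
[q^9] = 1·0 + 1·0 + 1·1 + 1·1 = 2.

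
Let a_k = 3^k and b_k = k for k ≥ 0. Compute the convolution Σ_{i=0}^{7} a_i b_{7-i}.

Write out a_i and b_{7-i} for i = 0,…,7 and sum the products.
Σ = 1·7 + 3·6 + 9·5 + 27·4 + 81·3 + 243·2 + 729·1 + 2187·0 = 1636.

1636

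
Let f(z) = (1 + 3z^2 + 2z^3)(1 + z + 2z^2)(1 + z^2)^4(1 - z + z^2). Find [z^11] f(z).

(1 + 3z^2 + 2z^3) has coefficients 1,0,3,2 for degrees 0…3.
(1 + z + 2z^2) has coefficients 1,1,2,0,0,0,0,0,0,0,0,0 for degrees 0…11.
Multiplying by (1 + z^2)^4 gives running coefficients 1,1,6,4,14,6,16,4,9,1,2,0 for degrees 0…11.
Finally multiplying by (1 - z + z^2), the product of all factors after the first has coefficients 1,0,6,-1,16,-4,24,-6,21,-4,10,-1 for degrees 0…11.
[z^11] = 1·(-1) + 3·(-4) + 2·21 = 29.

29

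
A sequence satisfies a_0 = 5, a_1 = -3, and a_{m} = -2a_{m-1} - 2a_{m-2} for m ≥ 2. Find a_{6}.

16

The ordinary generating function has denominator 1 + 2t + 2t^2.
Iterating the recurrence: a_0,…,a_{6} = 5, -3, -4, 14, -20, 12, 16.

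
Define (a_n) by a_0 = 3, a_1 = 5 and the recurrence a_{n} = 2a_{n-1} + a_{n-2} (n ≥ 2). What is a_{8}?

2547

The ordinary generating function has denominator 1 - 2y - y^2.
Iterating the recurrence: a_0,…,a_{8} = 3, 5, 13, 31, 75, 181, 437, 1055, 2547.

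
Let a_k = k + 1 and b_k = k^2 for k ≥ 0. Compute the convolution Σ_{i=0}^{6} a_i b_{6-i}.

196

The convolution is the x^6 coefficient of A(x)B(x).
Σ = 1·36 + 2·25 + 3·16 + 4·9 + 5·4 + 6·1 + 7·0 = 196.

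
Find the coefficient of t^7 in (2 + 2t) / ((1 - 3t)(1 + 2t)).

3448

The denominator gives the recurrence a_n = a_(n−1) + 6a_(n−2) for n ≥ 2; the numerator fixes a_0 = 2, a_1 = 4.
Iterating: 2, 4, 16, 40, 136, 376, 1192, 3448, so a_7 = 3448.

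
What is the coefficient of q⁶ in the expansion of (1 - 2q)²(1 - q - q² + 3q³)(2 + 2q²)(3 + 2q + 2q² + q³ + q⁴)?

(1 - 2q)² has coefficients 1,-4,4 for degrees 0…2.
(1 - q - q² + 3q³) has coefficients 1,-1,-1,3,0,0,0 for degrees 0…6.
Multiplying by (2 + 2q²) gives running coefficients 2,-2,0,4,-2,6,0 for degrees 0…6.
Finally multiplying by (3 + 2q + 2q² + q³ + q⁴), the product of all factors after the first has coefficients 6,-2,0,10,2,20,12 for degrees 0…6.
[q⁶] = 1·12 − 4·20 + 4·2 = -60.

-60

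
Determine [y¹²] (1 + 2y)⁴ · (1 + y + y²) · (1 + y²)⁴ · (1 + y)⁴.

6503

(1 + 2y)⁴ has coefficients 1,8,24,32,16 for degrees 0…4.
(1 + y + y²) has coefficients 1,1,1,0,0,0,0,0,0,0,0,0,0 for degrees 0…12.
Multiplying by (1 + y²)⁴ gives running coefficients 1,1,5,4,10,6,10,4,5,1,1,0,0 for degrees 0…12.
Finally multiplying by (1 + y)⁴, the product of all factors after the first has coefficients 1,5,15,34,61,91,115,124,115,91,61,34,15 for degrees 0…12.
[y¹²] = 1·15 + 8·34 + 24·61 + 32·91 + 16·115 = 6503.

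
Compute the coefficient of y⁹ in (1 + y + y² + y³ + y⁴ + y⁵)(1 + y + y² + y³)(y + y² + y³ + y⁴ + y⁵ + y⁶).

(1 + y + y² + y³ + y⁴ + y⁵) has coefficients 1,1,1,1,1,1 for degrees 0…5.
(1 + y + y² + y³) has coefficients 1,1,1,1,0,0,0,0,0,0 for degrees 0…9.
Finally multiplying by (y + y² + y³ + y⁴ + y⁵ + y⁶), the product of all factors after the first has coefficients 0,1,2,3,4,4,4,3,2,1 for degrees 0…9.
[y⁹] = 1·1 + 1·2 + 1·3 + 1·4 + 1·4 + 1·4 = 18.

18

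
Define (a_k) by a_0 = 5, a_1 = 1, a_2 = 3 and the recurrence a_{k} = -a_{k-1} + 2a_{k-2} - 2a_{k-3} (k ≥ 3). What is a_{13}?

The ordinary generating function has denominator 1 + x - 2x^2 + 2x^3.
Iterating the recurrence: a_0,…,a_{13} = 5, 1, 3, -11, 15, -43, 95, -211, 487, -1099, 2495, -5667, 12855, -29179.

-29179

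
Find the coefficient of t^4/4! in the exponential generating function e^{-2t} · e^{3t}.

The EGF product rule gives c_4 = Σ_{k_1+k_2=4} C(4; k_1,k_2) · ∏ g_i(k_i), where e^{-2t} gives (-2)^k; e^{3t} gives (3)^k.
g_1(k) for k = 0…4: 1, -2, 4, -8, 16.
g_2(k) for k = 0…4: 1, 3, 9, 27, 81.
c_4 = Σ_k C(4,k)·g_1(k)·g_2(4−k) = 1·1·81 + 4·(-2)·27 + 6·4·9 + 4·(-8)·3 + 1·16·1 = 81 − 216 + 216 − 96 + 16 = 1.

1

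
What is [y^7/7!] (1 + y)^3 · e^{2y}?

The EGF product rule gives c_7 = Σ_{k_1+k_2=7} C(7; k_1,k_2) · ∏ g_i(k_i), where (1+y)^3 gives the falling factorial (3)_k; e^{2y} gives (2)^k.
g_1(k) for k = 0…7: 1, 3, 6, 6, 0, 0, 0, 0.
g_2(k) for k = 0…7: 1, 2, 4, 8, 16, 32, 64, 128.
c_7 = Σ_k C(7,k)·g_1(k)·g_2(7−k) = 1·1·128 + 7·3·64 + 21·6·32 + 35·6·16 = 128 + 1344 + 4032 + 3360 = 8864.

8864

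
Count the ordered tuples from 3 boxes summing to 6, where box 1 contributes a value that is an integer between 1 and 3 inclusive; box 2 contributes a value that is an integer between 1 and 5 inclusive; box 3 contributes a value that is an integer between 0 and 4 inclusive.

The generating function for the choices is (q + q^2 + q^3)·(q + q^2 + q^3 + q^4 + q^5)·(1 + q + q^2 + q^3 + q^4); the count is [q^6].
(q + q^2 + q^3) has coefficients 0,1,1,1 for degrees 0…3.
(q + q^2 + q^3 + q^4 + q^5) has coefficients 0,1,1,1,1,1,0 for degrees 0…6.
Finally multiplying by (1 + q + q^2 + q^3 + q^4), the product of all factors after the first has coefficients 0,1,2,3,4,5,4 for degrees 0…6.
[q^6] = 1·5 + 1·4 + 1·3 = 12.

12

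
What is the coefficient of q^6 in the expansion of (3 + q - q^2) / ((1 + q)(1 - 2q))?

139

The denominator gives the recurrence a_n = a_(n−1) + 2a_(n−2) for n ≥ 3; the numerator fixes a_0 = 3, a_1 = 4, a_2 = 9.
Iterating: 3, 4, 9, 17, 35, 69, 139, so a_6 = 139.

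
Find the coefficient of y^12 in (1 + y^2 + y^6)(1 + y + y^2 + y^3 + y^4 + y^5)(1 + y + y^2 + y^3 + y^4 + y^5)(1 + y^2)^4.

(1 + y^2 + y^6) has coefficients 1,0,1,0,0,0,1 for degrees 0…6.
(1 + y + y^2 + y^3 + y^4 + y^5) has coefficients 1,1,1,1,1,1,0,0,0,0,0,0,0 for degrees 0…12.
Multiplying by (1 + y + y^2 + y^3 + y^4 + y^5) gives running coefficients 1,2,3,4,5,6,5,4,3,2,1,0,0 for degrees 0…12.
Finally multiplying by (1 + y^2)^4, the product of all factors after the first has coefficients 1,2,7,12,23,34,47,60,66,72,66,60,47 for degrees 0…12.
[y^12] = 1·47 + 1·66 + 1·47 = 160.

160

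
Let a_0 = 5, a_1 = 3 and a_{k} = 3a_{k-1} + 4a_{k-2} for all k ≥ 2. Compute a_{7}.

The ordinary generating function has denominator 1 - 3y - 4y^2.
Iterating the recurrence: a_0,…,a_{7} = 5, 3, 29, 99, 413, 1635, 6557, 26211.

26211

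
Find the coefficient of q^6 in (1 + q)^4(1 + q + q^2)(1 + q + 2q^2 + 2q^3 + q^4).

67

(1 + q)^4 has coefficients 1,4,6,4,1 for degrees 0…4.
(1 + q + q^2) has coefficients 1,1,1,0,0,0,0 for degrees 0…6.
Finally multiplying by (1 + q + 2q^2 + 2q^3 + q^4), the product of all factors after the first has coefficients 1,2,4,5,5,3,1 for degrees 0…6.
[q^6] = 1·1 + 4·3 + 6·5 + 4·5 + 1·4 = 67.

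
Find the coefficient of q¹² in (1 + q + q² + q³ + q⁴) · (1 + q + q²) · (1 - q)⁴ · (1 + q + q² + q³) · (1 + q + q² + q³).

-2

(1 + q + q² + q³ + q⁴) has coefficients 1,1,1,1,1 for degrees 0…4.
(1 + q + q²) has coefficients 1,1,1,0,0,0,0,0,0,0,0,0,0 for degrees 0…12.
Multiplying by (1 - q)⁴ gives running coefficients 1,-3,3,-2,3,-3,1,0,0,0,0,0,0 for degrees 0…12.
Multiplying by (1 + q + q² + q³) gives running coefficients 1,-2,1,-1,1,1,-1,1,-2,1,0,0,0 for degrees 0…12.
Finally multiplying by (1 + q + q² + q³), the product of all factors after the first has coefficients 1,-1,0,-1,-1,2,0,2,-1,-1,0,-1,1 for degrees 0…12.
[q¹²] = 1·1 + 1·(-1) + 1·0 + 1·(-1) + 1·(-1) = -2.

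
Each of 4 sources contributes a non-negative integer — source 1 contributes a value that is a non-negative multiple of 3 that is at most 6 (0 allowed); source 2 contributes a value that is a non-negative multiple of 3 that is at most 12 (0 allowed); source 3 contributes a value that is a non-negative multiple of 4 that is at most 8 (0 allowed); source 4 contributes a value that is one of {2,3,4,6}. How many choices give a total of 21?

8

The generating function for the choices is (1 + y^3 + y^6)·(1 + y^3 + y^6 + y^9 + y^12)·(1 + y^4 + y^8)·(y^2 + y^3 + y^4 + y^6); the count is [y^21].
(1 + y^3 + y^6) has coefficients 1,0,0,1,0,0,1 for degrees 0…6.
(1 + y^3 + y^6 + y^9 + y^12) has coefficients 1,0,0,1,0,0,1,0,0,1,0,0,1,0,0,0,0,0,0,0,0,0 for degrees 0…21.
Multiplying by (1 + y^4 + y^8) gives running coefficients 1,0,0,1,1,0,1,1,1,1,1,1,1,1,1,0,1,1,0,0,1,0 for degrees 0…21.
Finally multiplying by (y^2 + y^3 + y^4 + y^6), the product of all factors after the first has coefficients 0,0,1,1,1,1,3,2,2,3,4,3,4,4,4,4,4,3,3,3,3,1 for degrees 0…21.
[y^21] = 1·1 + 1·3 + 1·4 = 8.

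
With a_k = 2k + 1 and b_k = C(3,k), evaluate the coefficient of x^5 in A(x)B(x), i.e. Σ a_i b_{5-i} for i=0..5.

64

Write out a_i and b_{5-i} for i = 0,…,5 and sum the products.
Σ = 1·0 + 3·0 + 5·1 + 7·3 + 9·3 + 11·1 = 64.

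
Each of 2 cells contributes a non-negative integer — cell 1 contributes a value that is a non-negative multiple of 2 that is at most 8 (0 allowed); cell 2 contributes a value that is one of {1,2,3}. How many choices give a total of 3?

2

The generating function for the choices is (1 + q^2 + q^4 + q^6 + q^8)·(q + q^2 + q^3); the count is [q^3].
(1 + q^2 + q^4 + q^6 + q^8) has coefficients 1,0,1,0 for degrees 0…3.
(q + q^2 + q^3) has coefficients 0,1,1,1 for degrees 0…3.
[q^3] = 1·1 + 1·1 = 2.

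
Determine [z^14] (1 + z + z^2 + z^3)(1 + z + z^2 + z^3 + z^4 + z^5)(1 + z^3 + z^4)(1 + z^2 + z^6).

10

(1 + z + z^2 + z^3) has coefficients 1,1,1,1 for degrees 0…3.
(1 + z + z^2 + z^3 + z^4 + z^5) has coefficients 1,1,1,1,1,1,0,0,0,0,0,0,0,0,0 for degrees 0…14.
Multiplying by (1 + z^3 + z^4) gives running coefficients 1,1,1,2,3,3,2,2,2,1,0,0,0,0,0 for degrees 0…14.
Finally multiplying by (1 + z^2 + z^6), the product of all factors after the first has coefficients 1,1,2,3,4,5,6,6,5,5,5,4,2,2,2 for degrees 0…14.
[z^14] = 1·2 + 1·2 + 1·2 + 1·4 = 10.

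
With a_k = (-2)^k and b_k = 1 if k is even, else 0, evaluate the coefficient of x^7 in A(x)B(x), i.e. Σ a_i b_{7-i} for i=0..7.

The convolution is the x^7 coefficient of A(x)B(x).
Σ = 1·0 − 2·1 + 4·0 − 8·1 + 16·0 − 32·1 + 64·0 − 128·1 = -170.

-170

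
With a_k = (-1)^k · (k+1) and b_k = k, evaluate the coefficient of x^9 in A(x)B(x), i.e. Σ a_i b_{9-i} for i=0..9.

5

The convolution is the t^9 coefficient of A(t)B(t).
Σ = 1·9 − 2·8 + 3·7 − 4·6 + 5·5 − 6·4 + 7·3 − 8·2 + 9·1 − 10·0 = 5.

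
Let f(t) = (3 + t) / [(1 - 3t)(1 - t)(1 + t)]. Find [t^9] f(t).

73810

The denominator gives the recurrence a_n = 3a_(n−1) + a_(n−2) − 3a_(n−3) for n ≥ 3; the numerator fixes a_0 = 3, a_1 = 10, a_2 = 33.
Iterating: 3, 10, 33, 100, 303, 910, 2733, 8200, 24603, 73810, so a_9 = 73810.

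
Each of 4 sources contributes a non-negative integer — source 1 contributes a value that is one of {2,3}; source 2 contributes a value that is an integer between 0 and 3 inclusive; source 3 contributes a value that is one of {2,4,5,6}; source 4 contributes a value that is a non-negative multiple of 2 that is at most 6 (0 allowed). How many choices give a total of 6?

The generating function for the choices is (q² + q³)·(1 + q + q² + q³)·(q² + q⁴ + q⁵ + q⁶)·(1 + q² + q⁴ + q⁶); the count is [q⁶].
(q² + q³) has coefficients 0,0,1,1 for degrees 0…3.
(1 + q + q² + q³) has coefficients 1,1,1,1,0,0,0 for degrees 0…6.
Multiplying by (q² + q⁴ + q⁵ + q⁶) gives running coefficients 0,0,1,1,2,3,3 for degrees 0…6.
Finally multiplying by (1 + q² + q⁴ + q⁶), the product of all factors after the first has coefficients 0,0,1,1,3,4,6 for degrees 0…6.
[q⁶] = 1·3 + 1·1 = 4.

4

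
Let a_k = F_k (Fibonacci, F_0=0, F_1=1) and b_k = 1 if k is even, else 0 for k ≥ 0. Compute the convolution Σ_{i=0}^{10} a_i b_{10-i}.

Write out a_i and b_{10-i} for i = 0,…,10 and sum the products.
Σ = 0·1 + 1·0 + 1·1 + 2·0 + 3·1 + 5·0 + 8·1 + 13·0 + 21·1 + 34·0 + 55·1 = 88.

88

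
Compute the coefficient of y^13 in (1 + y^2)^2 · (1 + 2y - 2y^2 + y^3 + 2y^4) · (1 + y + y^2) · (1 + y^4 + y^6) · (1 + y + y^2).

(1 + y^2)^2 has coefficients 1,0,2,0,1 for degrees 0…4.
(1 + 2y - 2y^2 + y^3 + 2y^4) has coefficients 1,2,-2,1,2,0,0,0,0,0,0,0,0,0 for degrees 0…13.
Multiplying by (1 + y + y^2) gives running coefficients 1,3,1,1,1,3,2,0,0,0,0,0,0,0 for degrees 0…13.
Multiplying by (1 + y^4 + y^6) gives running coefficients 1,3,1,1,2,6,4,4,2,4,3,3,2,0 for degrees 0…13.
Finally multiplying by (1 + y + y^2), the product of all factors after the first has coefficients 1,4,5,5,4,9,12,14,10,10,9,10,8,5 for degrees 0…13.
[y^13] = 1·5 + 2·10 + 1·10 = 35.

35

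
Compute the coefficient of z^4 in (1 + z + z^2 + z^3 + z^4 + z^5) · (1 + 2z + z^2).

(1 + z + z^2 + z^3 + z^4 + z^5) has coefficients 1,1,1,1,1 for degrees 0…4.
(1 + 2z + z^2) has coefficients 1,2,1,0,0 for degrees 0…4.
[z^4] = 1·0 + 1·0 + 1·1 + 1·2 + 1·1 = 4.

4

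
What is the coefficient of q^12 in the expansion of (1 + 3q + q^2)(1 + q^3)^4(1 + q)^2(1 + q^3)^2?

(1 + 3q + q^2) has coefficients 1,3,1 for degrees 0…2.
(1 + q^3)^4 has coefficients 1,0,0,4,0,0,6,0,0,4,0,0,1 for degrees 0…12.
Multiplying by (1 + q)^2 gives running coefficients 1,2,1,4,8,4,6,12,6,4,8,4,1 for degrees 0…12.
Finally multiplying by (1 + q^3)^2, the product of all factors after the first has coefficients 1,2,1,6,12,6,15,30,15,20,40,20,15 for degrees 0…12.
[q^12] = 1·15 + 3·20 + 1·40 = 115.

115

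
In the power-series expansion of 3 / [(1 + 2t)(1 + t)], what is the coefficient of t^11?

Partial fractions give a closed form: a_n = (6)·(-2)^n + (-3)·(-1)^n.
At n = 11: a_11 = -12285.

-12285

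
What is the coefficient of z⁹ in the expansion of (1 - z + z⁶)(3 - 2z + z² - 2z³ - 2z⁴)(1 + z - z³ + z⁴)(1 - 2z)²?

(1 - z + z⁶) has coefficients 1,-1,0,0,0,0,1 for degrees 0…6.
(3 - 2z + z² - 2z³ - 2z⁴) has coefficients 3,-2,1,-2,-2,0,0,0,0,0 for degrees 0…9.
Multiplying by (1 + z - z³ + z⁴) gives running coefficients 3,1,-1,-4,1,-5,3,0,-2,0 for degrees 0…9.
Finally multiplying by (1 - 2z)², the product of all factors after the first has coefficients 3,-11,7,4,13,-25,27,-32,10,8 for degrees 0…9.
[z⁹] = 1·8 − 1·10 + 1·4 = 2.

2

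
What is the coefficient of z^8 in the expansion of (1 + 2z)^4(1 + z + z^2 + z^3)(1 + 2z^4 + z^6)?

193

(1 + 2z)^4 has coefficients 1,8,24,32,16 for degrees 0…4.
(1 + z + z^2 + z^3) has coefficients 1,1,1,1,0,0,0,0,0 for degrees 0…8.
Finally multiplying by (1 + 2z^4 + z^6), the product of all factors after the first has coefficients 1,1,1,1,2,2,3,3,1 for degrees 0…8.
[z^8] = 1·1 + 8·3 + 24·3 + 32·2 + 16·2 = 193.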